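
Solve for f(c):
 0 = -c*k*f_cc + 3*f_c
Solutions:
 f(c) = C1 + c^(((re(k) + 3)*re(k) + im(k)^2)/(re(k)^2 + im(k)^2))*(C2*sin(3*log(c)*Abs(im(k))/(re(k)^2 + im(k)^2)) + C3*cos(3*log(c)*im(k)/(re(k)^2 + im(k)^2)))


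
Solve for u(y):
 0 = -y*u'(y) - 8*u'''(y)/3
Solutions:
 u(y) = C1 + Integral(C2*airyai(-3^(1/3)*y/2) + C3*airybi(-3^(1/3)*y/2), y)


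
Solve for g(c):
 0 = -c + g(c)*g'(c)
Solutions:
 g(c) = -sqrt(C1 + c^2)
 g(c) = sqrt(C1 + c^2)


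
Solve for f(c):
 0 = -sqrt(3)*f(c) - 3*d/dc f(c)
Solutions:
 f(c) = C1*exp(-sqrt(3)*c/3)


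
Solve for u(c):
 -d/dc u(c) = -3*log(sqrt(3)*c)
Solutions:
 u(c) = C1 + 3*c*log(c) - 3*c + 3*c*log(3)/2


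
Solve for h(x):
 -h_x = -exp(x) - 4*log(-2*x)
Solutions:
 h(x) = C1 + 4*x*log(-x) + 4*x*(-1 + log(2)) + exp(x)


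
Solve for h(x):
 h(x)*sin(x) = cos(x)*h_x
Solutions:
 h(x) = C1/cos(x)


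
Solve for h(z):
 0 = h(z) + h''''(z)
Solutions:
 h(z) = (C1*sin(sqrt(2)*z/2) + C2*cos(sqrt(2)*z/2))*exp(-sqrt(2)*z/2) + (C3*sin(sqrt(2)*z/2) + C4*cos(sqrt(2)*z/2))*exp(sqrt(2)*z/2)


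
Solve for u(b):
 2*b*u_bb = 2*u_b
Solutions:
 u(b) = C1 + C2*b^2


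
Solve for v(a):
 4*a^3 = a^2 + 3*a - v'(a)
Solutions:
 v(a) = C1 - a^4 + a^3/3 + 3*a^2/2


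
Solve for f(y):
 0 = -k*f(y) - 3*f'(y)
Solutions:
 f(y) = C1*exp(-k*y/3)


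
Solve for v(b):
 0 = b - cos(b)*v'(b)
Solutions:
 v(b) = C1 + Integral(b/cos(b), b)


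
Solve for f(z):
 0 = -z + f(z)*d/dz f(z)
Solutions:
 f(z) = -sqrt(C1 + z^2)
 f(z) = sqrt(C1 + z^2)


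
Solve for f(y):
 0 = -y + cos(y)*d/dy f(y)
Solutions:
 f(y) = C1 + Integral(y/cos(y), y)


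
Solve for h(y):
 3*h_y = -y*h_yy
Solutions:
 h(y) = C1 + C2/y^2


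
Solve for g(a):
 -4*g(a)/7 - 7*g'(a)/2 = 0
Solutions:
 g(a) = C1*exp(-8*a/49)


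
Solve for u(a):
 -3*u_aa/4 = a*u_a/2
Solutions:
 u(a) = C1 + C2*erf(sqrt(3)*a/3)


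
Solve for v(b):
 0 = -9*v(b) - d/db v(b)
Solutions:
 v(b) = C1*exp(-9*b)


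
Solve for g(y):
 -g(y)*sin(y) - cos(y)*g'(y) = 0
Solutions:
 g(y) = C1*cos(y)


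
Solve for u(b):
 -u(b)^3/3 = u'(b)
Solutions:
 u(b) = -sqrt(6)*sqrt(-1/(C1 - b))/2
 u(b) = sqrt(6)*sqrt(-1/(C1 - b))/2


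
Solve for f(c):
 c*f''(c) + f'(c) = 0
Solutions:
 f(c) = C1 + C2*log(c)


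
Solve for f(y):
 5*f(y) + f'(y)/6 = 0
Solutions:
 f(y) = C1*exp(-30*y)


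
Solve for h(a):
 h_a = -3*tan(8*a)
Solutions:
 h(a) = C1 + 3*log(cos(8*a))/8


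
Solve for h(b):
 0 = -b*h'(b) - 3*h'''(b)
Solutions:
 h(b) = C1 + Integral(C2*airyai(-3^(2/3)*b/3) + C3*airybi(-3^(2/3)*b/3), b)


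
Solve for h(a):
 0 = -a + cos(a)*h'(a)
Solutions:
 h(a) = C1 + Integral(a/cos(a), a)


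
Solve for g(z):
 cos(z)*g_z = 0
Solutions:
 g(z) = C1


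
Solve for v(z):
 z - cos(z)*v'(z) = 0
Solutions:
 v(z) = C1 + Integral(z/cos(z), z)


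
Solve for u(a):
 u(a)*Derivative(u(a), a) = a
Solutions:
 u(a) = -sqrt(C1 + a^2)
 u(a) = sqrt(C1 + a^2)


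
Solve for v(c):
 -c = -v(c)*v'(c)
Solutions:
 v(c) = -sqrt(C1 + c^2)
 v(c) = sqrt(C1 + c^2)


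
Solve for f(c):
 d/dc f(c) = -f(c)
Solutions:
 f(c) = C1*exp(-c)


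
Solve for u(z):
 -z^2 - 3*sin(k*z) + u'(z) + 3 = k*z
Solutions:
 u(z) = C1 + k*z^2/2 + z^3/3 - 3*z - 3*cos(k*z)/k


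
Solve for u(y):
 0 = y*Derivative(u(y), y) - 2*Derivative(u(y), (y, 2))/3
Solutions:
 u(y) = C1 + C2*erfi(sqrt(3)*y/2)


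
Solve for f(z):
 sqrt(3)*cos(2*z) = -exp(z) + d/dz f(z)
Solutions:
 f(z) = C1 + exp(z) + sqrt(3)*sin(2*z)/2


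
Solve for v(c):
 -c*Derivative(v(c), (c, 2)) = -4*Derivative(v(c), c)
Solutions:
 v(c) = C1 + C2*c^5


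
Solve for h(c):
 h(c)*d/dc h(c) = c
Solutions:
 h(c) = -sqrt(C1 + c^2)
 h(c) = sqrt(C1 + c^2)


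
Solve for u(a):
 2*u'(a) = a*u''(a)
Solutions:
 u(a) = C1 + C2*a^3


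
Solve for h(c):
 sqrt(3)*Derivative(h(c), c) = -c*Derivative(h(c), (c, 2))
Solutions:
 h(c) = C1 + C2*c^(1 - sqrt(3))


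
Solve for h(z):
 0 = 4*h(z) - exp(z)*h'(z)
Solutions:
 h(z) = C1*exp(-4*exp(-z))


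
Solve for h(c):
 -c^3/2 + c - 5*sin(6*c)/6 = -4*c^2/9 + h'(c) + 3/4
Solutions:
 h(c) = C1 - c^4/8 + 4*c^3/27 + c^2/2 - 3*c/4 + 5*cos(6*c)/36


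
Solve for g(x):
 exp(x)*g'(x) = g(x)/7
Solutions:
 g(x) = C1*exp(-exp(-x)/7)


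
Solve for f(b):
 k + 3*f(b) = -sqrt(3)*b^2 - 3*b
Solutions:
 f(b) = -sqrt(3)*b^2/3 - b - k/3


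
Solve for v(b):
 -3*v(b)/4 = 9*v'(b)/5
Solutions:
 v(b) = C1*exp(-5*b/12)


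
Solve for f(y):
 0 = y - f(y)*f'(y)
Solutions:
 f(y) = -sqrt(C1 + y^2)
 f(y) = sqrt(C1 + y^2)


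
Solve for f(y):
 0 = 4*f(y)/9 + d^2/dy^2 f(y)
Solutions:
 f(y) = C1*sin(2*y/3) + C2*cos(2*y/3)


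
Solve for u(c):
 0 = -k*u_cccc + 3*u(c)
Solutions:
 u(c) = C1*exp(-3^(1/4)*c*(1/k)^(1/4)) + C2*exp(3^(1/4)*c*(1/k)^(1/4)) + C3*exp(-3^(1/4)*I*c*(1/k)^(1/4)) + C4*exp(3^(1/4)*I*c*(1/k)^(1/4))


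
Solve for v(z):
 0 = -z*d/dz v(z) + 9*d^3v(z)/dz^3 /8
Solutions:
 v(z) = C1 + Integral(C2*airyai(2*3^(1/3)*z/3) + C3*airybi(2*3^(1/3)*z/3), z)


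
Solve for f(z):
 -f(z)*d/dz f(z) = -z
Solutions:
 f(z) = -sqrt(C1 + z^2)
 f(z) = sqrt(C1 + z^2)


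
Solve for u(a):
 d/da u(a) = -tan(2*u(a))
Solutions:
 u(a) = -asin(C1*exp(-2*a))/2 + pi/2
 u(a) = asin(C1*exp(-2*a))/2


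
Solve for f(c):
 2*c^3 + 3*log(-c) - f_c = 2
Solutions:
 f(c) = C1 + c^4/2 + 3*c*log(-c) - 5*c


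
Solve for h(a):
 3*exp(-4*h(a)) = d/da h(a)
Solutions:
 h(a) = log(-I*(C1 + 12*a)^(1/4))
 h(a) = log(I*(C1 + 12*a)^(1/4))
 h(a) = log(-(C1 + 12*a)^(1/4))
 h(a) = log(C1 + 12*a)/4


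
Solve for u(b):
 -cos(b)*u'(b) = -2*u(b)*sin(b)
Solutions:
 u(b) = C1/cos(b)^2


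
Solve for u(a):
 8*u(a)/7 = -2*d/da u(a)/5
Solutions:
 u(a) = C1*exp(-20*a/7)


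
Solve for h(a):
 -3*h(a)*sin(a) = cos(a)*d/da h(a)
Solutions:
 h(a) = C1*cos(a)^3


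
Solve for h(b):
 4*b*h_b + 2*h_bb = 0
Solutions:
 h(b) = C1 + C2*erf(b)


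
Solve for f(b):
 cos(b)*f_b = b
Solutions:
 f(b) = C1 + Integral(b/cos(b), b)


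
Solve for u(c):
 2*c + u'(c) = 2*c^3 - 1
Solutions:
 u(c) = C1 + c^4/2 - c^2 - c


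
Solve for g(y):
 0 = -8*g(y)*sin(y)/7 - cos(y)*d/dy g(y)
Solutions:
 g(y) = C1*cos(y)^(8/7)


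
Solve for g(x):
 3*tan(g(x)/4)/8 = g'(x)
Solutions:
 g(x) = -4*asin(C1*exp(3*x/32)) + 4*pi
 g(x) = 4*asin(C1*exp(3*x/32))


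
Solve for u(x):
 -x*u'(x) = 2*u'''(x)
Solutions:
 u(x) = C1 + Integral(C2*airyai(-2^(2/3)*x/2) + C3*airybi(-2^(2/3)*x/2), x)


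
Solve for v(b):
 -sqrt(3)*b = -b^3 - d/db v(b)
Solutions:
 v(b) = C1 - b^4/4 + sqrt(3)*b^2/2


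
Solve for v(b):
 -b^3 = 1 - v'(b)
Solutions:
 v(b) = C1 + b^4/4 + b


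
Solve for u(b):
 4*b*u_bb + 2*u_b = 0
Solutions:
 u(b) = C1 + C2*sqrt(b)


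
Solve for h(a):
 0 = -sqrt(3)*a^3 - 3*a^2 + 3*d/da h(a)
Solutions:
 h(a) = C1 + sqrt(3)*a^4/12 + a^3/3


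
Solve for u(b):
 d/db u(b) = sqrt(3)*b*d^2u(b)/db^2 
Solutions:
 u(b) = C1 + C2*b^(sqrt(3)/3 + 1)


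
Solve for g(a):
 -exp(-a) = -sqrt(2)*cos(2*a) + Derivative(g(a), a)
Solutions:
 g(a) = C1 + sqrt(2)*sin(2*a)/2 + exp(-a)


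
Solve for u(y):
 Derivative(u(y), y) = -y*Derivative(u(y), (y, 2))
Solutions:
 u(y) = C1 + C2*log(y)


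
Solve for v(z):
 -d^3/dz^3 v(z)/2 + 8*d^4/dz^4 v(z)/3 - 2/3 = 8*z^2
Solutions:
 v(z) = C1 + C2*z + C3*z^2 + C4*exp(3*z/16) - 4*z^5/15 - 64*z^4/9 - 4102*z^3/27


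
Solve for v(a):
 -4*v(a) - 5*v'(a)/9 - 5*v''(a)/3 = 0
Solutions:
 v(a) = (C1*sin(sqrt(2135)*a/30) + C2*cos(sqrt(2135)*a/30))*exp(-a/6)


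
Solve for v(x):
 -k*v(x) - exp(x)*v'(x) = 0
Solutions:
 v(x) = C1*exp(k*exp(-x))


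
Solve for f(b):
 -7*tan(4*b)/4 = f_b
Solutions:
 f(b) = C1 + 7*log(cos(4*b))/16


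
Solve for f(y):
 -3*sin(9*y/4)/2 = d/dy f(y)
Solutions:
 f(y) = C1 + 2*cos(9*y/4)/3


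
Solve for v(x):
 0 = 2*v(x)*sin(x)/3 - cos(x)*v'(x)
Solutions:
 v(x) = C1/cos(x)^(2/3)


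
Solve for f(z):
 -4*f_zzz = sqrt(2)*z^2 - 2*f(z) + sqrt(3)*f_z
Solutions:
 f(z) = C1*exp(-z*(-3^(5/6)/(6 + sqrt(sqrt(3) + 36))^(1/3) + 3^(2/3)*(6 + sqrt(sqrt(3) + 36))^(1/3))/12)*sin(z*(3^(1/3)/(6 + sqrt(sqrt(3) + 36))^(1/3) + 3^(1/6)*(6 + sqrt(sqrt(3) + 36))^(1/3))/4) + C2*exp(-z*(-3^(5/6)/(6 + sqrt(sqrt(3) + 36))^(1/3) + 3^(2/3)*(6 + sqrt(sqrt(3) + 36))^(1/3))/12)*cos(z*(3^(1/3)/(6 + sqrt(sqrt(3) + 36))^(1/3) + 3^(1/6)*(6 + sqrt(sqrt(3) + 36))^(1/3))/4) + C3*exp(z*(-3^(5/6)/(6 + sqrt(sqrt(3) + 36))^(1/3) + 3^(2/3)*(6 + sqrt(sqrt(3) + 36))^(1/3))/6) + sqrt(2)*z^2/2 + sqrt(6)*z/2 + 3*sqrt(2)/4


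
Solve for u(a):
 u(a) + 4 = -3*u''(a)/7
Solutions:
 u(a) = C1*sin(sqrt(21)*a/3) + C2*cos(sqrt(21)*a/3) - 4


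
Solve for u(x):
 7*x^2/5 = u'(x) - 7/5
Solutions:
 u(x) = C1 + 7*x^3/15 + 7*x/5


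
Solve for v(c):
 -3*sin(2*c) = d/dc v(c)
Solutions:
 v(c) = C1 + 3*cos(2*c)/2


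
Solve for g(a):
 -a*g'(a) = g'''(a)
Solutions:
 g(a) = C1 + Integral(C2*airyai(-a) + C3*airybi(-a), a)


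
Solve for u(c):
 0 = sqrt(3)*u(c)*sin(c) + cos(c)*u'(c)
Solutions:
 u(c) = C1*cos(c)^(sqrt(3))


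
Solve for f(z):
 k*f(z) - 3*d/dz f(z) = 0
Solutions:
 f(z) = C1*exp(k*z/3)


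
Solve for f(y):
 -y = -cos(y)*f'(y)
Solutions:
 f(y) = C1 + Integral(y/cos(y), y)


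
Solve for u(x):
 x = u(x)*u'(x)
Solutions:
 u(x) = -sqrt(C1 + x^2)
 u(x) = sqrt(C1 + x^2)


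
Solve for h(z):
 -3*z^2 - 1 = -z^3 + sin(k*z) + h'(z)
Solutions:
 h(z) = C1 + z^4/4 - z^3 - z + cos(k*z)/k


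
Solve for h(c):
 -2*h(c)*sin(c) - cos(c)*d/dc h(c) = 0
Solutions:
 h(c) = C1*cos(c)^2


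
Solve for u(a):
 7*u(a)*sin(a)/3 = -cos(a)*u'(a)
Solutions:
 u(a) = C1*cos(a)^(7/3)


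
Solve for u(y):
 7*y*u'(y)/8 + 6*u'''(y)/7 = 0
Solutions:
 u(y) = C1 + Integral(C2*airyai(-42^(2/3)*y/12) + C3*airybi(-42^(2/3)*y/12), y)


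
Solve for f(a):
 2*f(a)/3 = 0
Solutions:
 f(a) = 0


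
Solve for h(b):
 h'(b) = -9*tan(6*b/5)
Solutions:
 h(b) = C1 + 15*log(cos(6*b/5))/2


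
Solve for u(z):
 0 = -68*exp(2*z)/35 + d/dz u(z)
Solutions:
 u(z) = C1 + 34*exp(2*z)/35


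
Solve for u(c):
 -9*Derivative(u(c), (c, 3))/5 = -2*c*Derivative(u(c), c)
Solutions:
 u(c) = C1 + Integral(C2*airyai(30^(1/3)*c/3) + C3*airybi(30^(1/3)*c/3), c)


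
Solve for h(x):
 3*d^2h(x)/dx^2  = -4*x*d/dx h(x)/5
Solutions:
 h(x) = C1 + C2*erf(sqrt(30)*x/15)


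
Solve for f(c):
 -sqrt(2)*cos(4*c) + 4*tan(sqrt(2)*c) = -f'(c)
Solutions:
 f(c) = C1 + 2*sqrt(2)*log(cos(sqrt(2)*c)) + sqrt(2)*sin(4*c)/4


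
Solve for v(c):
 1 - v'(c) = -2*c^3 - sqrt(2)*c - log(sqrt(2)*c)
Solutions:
 v(c) = C1 + c^4/2 + sqrt(2)*c^2/2 + c*log(c) + c*log(2)/2


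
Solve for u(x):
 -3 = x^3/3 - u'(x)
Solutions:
 u(x) = C1 + x^4/12 + 3*x


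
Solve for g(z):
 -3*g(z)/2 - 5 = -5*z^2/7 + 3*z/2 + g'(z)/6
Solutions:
 g(z) = C1*exp(-9*z) + 10*z^2/21 - 209*z/189 - 5461/1701


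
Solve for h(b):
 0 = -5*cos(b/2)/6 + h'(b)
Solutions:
 h(b) = C1 + 5*sin(b/2)/3


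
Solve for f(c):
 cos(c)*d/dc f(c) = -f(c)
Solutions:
 f(c) = C1*sqrt(sin(c) - 1)/sqrt(sin(c) + 1)


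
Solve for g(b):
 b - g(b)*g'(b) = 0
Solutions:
 g(b) = -sqrt(C1 + b^2)
 g(b) = sqrt(C1 + b^2)


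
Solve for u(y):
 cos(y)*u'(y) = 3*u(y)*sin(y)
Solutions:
 u(y) = C1/cos(y)^3


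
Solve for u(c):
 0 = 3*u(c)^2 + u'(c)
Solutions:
 u(c) = 1/(C1 + 3*c)


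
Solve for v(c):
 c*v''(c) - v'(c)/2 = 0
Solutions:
 v(c) = C1 + C2*c^(3/2)


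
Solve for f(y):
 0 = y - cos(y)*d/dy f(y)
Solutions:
 f(y) = C1 + Integral(y/cos(y), y)


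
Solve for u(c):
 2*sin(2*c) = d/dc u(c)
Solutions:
 u(c) = C1 - cos(2*c)


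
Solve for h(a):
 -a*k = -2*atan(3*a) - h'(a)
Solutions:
 h(a) = C1 + a^2*k/2 - 2*a*atan(3*a) + log(9*a^2 + 1)/3


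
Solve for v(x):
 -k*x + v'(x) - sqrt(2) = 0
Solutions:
 v(x) = C1 + k*x^2/2 + sqrt(2)*x


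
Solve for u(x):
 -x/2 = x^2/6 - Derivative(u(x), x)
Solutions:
 u(x) = C1 + x^3/18 + x^2/4


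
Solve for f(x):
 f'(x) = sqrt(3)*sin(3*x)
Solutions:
 f(x) = C1 - sqrt(3)*cos(3*x)/3


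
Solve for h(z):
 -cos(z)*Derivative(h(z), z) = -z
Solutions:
 h(z) = C1 + Integral(z/cos(z), z)


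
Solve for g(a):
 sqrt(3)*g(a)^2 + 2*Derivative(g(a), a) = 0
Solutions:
 g(a) = 2/(C1 + sqrt(3)*a)


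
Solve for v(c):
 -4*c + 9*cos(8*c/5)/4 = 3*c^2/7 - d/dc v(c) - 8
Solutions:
 v(c) = C1 + c^3/7 + 2*c^2 - 8*c - 45*sin(8*c/5)/32


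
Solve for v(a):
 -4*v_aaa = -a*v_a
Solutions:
 v(a) = C1 + Integral(C2*airyai(2^(1/3)*a/2) + C3*airybi(2^(1/3)*a/2), a)


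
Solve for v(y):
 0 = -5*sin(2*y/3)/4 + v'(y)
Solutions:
 v(y) = C1 - 15*cos(2*y/3)/8


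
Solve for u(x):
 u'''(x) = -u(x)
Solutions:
 u(x) = C3*exp(-x) + (C1*sin(sqrt(3)*x/2) + C2*cos(sqrt(3)*x/2))*exp(x/2)


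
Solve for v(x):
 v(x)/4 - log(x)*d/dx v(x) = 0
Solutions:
 v(x) = C1*exp(li(x)/4)


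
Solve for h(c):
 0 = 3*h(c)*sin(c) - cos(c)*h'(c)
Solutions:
 h(c) = C1/cos(c)^3


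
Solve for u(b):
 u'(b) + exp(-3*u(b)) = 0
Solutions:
 u(b) = log(C1 - 3*b)/3
 u(b) = log((-3^(1/3) - 3^(5/6)*I)*(C1 - b)^(1/3)/2)
 u(b) = log((-3^(1/3) + 3^(5/6)*I)*(C1 - b)^(1/3)/2)


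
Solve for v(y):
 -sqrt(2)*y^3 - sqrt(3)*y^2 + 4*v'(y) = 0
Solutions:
 v(y) = C1 + sqrt(2)*y^4/16 + sqrt(3)*y^3/12


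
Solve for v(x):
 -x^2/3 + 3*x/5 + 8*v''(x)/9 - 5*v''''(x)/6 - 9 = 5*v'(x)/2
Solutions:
 v(x) = C1 + C2*exp(x*(32*50^(1/3)/(sqrt(4018705) + 2025)^(1/3) + 20^(1/3)*(sqrt(4018705) + 2025)^(1/3))/60)*sin(sqrt(3)*x*(-20^(1/3)*(sqrt(4018705) + 2025)^(1/3) + 32*50^(1/3)/(sqrt(4018705) + 2025)^(1/3))/60) + C3*exp(x*(32*50^(1/3)/(sqrt(4018705) + 2025)^(1/3) + 20^(1/3)*(sqrt(4018705) + 2025)^(1/3))/60)*cos(sqrt(3)*x*(-20^(1/3)*(sqrt(4018705) + 2025)^(1/3) + 32*50^(1/3)/(sqrt(4018705) + 2025)^(1/3))/60) + C4*exp(-x*(32*50^(1/3)/(sqrt(4018705) + 2025)^(1/3) + 20^(1/3)*(sqrt(4018705) + 2025)^(1/3))/30) - 2*x^3/45 + 49*x^2/675 - 107782*x/30375


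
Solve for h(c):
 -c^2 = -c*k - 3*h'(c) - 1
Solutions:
 h(c) = C1 + c^3/9 - c^2*k/6 - c/3


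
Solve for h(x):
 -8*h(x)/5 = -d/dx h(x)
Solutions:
 h(x) = C1*exp(8*x/5)


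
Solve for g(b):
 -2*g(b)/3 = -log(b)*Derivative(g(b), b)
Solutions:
 g(b) = C1*exp(2*li(b)/3)


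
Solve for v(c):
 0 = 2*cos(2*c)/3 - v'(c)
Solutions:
 v(c) = C1 + sin(2*c)/3


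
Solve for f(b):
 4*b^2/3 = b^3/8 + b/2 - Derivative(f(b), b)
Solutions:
 f(b) = C1 + b^4/32 - 4*b^3/9 + b^2/4


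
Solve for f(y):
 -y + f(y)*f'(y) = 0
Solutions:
 f(y) = -sqrt(C1 + y^2)
 f(y) = sqrt(C1 + y^2)


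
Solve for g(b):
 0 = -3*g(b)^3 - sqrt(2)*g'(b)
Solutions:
 g(b) = -sqrt(-1/(C1 - 3*sqrt(2)*b))
 g(b) = sqrt(-1/(C1 - 3*sqrt(2)*b))


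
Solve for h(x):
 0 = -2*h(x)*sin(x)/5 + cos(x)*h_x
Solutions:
 h(x) = C1/cos(x)^(2/5)


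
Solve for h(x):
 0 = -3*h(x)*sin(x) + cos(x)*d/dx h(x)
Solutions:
 h(x) = C1/cos(x)^3


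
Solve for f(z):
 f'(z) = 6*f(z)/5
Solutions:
 f(z) = C1*exp(6*z/5)


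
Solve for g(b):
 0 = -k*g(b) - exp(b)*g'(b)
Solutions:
 g(b) = C1*exp(k*exp(-b))


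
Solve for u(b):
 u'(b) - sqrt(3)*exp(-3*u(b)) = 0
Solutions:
 u(b) = log(C1 + 3*sqrt(3)*b)/3
 u(b) = log((-3^(1/3) - 3^(5/6)*I)*(C1 + sqrt(3)*b)^(1/3)/2)
 u(b) = log((-3^(1/3) + 3^(5/6)*I)*(C1 + sqrt(3)*b)^(1/3)/2)


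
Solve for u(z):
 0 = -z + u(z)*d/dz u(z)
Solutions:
 u(z) = -sqrt(C1 + z^2)
 u(z) = sqrt(C1 + z^2)


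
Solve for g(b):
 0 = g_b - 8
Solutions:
 g(b) = C1 + 8*b


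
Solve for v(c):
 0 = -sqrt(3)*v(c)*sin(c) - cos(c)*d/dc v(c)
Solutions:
 v(c) = C1*cos(c)^(sqrt(3))


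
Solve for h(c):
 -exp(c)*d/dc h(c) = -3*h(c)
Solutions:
 h(c) = C1*exp(-3*exp(-c))


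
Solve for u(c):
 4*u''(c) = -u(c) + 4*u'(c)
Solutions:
 u(c) = (C1 + C2*c)*exp(c/2)


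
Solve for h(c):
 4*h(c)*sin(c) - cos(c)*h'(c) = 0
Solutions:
 h(c) = C1/cos(c)^4


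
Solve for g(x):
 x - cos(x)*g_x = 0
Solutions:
 g(x) = C1 + Integral(x/cos(x), x)


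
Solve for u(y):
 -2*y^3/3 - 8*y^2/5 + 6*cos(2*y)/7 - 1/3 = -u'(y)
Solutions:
 u(y) = C1 + y^4/6 + 8*y^3/15 + y/3 - 3*sin(2*y)/7


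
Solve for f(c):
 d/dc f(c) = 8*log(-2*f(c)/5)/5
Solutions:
 -5*Integral(1/(log(-_y) - log(5) + log(2)), (_y, f(c)))/8 = C1 - c


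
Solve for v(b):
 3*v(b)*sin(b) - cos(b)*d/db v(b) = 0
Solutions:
 v(b) = C1/cos(b)^3


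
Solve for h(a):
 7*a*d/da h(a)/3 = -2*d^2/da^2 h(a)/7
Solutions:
 h(a) = C1 + C2*erf(7*sqrt(3)*a/6)


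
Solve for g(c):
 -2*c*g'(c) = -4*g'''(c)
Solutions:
 g(c) = C1 + Integral(C2*airyai(2^(2/3)*c/2) + C3*airybi(2^(2/3)*c/2), c)


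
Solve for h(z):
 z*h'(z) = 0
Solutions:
 h(z) = C1


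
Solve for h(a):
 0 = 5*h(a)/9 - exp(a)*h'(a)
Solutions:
 h(a) = C1*exp(-5*exp(-a)/9)


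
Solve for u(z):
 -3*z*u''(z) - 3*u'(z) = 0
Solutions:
 u(z) = C1 + C2*log(z)


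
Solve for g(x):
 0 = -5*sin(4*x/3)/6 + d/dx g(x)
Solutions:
 g(x) = C1 - 5*cos(4*x/3)/8


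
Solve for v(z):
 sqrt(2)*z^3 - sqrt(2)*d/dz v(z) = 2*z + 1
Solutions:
 v(z) = C1 + z^4/4 - sqrt(2)*z^2/2 - sqrt(2)*z/2


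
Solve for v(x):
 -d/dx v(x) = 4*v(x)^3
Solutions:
 v(x) = -sqrt(2)*sqrt(-1/(C1 - 4*x))/2
 v(x) = sqrt(2)*sqrt(-1/(C1 - 4*x))/2


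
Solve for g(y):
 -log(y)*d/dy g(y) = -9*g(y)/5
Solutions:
 g(y) = C1*exp(9*li(y)/5)


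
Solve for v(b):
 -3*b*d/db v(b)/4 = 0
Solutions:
 v(b) = C1


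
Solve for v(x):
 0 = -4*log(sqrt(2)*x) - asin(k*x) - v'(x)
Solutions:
 v(x) = C1 - 4*x*log(x) - 2*x*log(2) + 4*x - Piecewise((x*asin(k*x) + sqrt(-k^2*x^2 + 1)/k, Ne(k, 0)), (0, True))


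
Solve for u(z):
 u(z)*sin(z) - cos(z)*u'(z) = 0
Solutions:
 u(z) = C1/cos(z)


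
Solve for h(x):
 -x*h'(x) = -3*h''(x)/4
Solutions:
 h(x) = C1 + C2*erfi(sqrt(6)*x/3)


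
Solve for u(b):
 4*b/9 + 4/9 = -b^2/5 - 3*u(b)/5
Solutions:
 u(b) = -b^2/3 - 20*b/27 - 20/27


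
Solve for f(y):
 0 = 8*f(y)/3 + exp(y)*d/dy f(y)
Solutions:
 f(y) = C1*exp(8*exp(-y)/3)


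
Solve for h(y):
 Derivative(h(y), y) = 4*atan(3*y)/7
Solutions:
 h(y) = C1 + 4*y*atan(3*y)/7 - 2*log(9*y^2 + 1)/21


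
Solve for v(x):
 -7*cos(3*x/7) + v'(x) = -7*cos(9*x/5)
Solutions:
 v(x) = C1 + 49*sin(3*x/7)/3 - 35*sin(9*x/5)/9


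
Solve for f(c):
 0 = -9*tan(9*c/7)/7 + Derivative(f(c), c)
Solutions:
 f(c) = C1 - log(cos(9*c/7))


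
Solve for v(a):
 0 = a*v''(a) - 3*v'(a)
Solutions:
 v(a) = C1 + C2*a^4


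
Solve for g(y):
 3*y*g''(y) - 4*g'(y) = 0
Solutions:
 g(y) = C1 + C2*y^(7/3)


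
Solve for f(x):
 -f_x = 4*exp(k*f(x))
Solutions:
 f(x) = Piecewise((log(1/(C1*k + 4*k*x))/k, Ne(k, 0)), (nan, True))
 f(x) = Piecewise((C1 - 4*x, Eq(k, 0)), (nan, True))


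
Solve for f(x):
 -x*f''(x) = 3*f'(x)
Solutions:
 f(x) = C1 + C2/x^2


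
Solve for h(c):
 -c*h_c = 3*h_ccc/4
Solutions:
 h(c) = C1 + Integral(C2*airyai(-6^(2/3)*c/3) + C3*airybi(-6^(2/3)*c/3), c)


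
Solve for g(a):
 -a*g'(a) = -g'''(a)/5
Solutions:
 g(a) = C1 + Integral(C2*airyai(5^(1/3)*a) + C3*airybi(5^(1/3)*a), a)


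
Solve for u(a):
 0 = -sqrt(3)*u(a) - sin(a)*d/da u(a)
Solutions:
 u(a) = C1*(cos(a) + 1)^(sqrt(3)/2)/(cos(a) - 1)^(sqrt(3)/2)


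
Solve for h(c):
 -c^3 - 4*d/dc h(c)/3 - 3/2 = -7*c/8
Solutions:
 h(c) = C1 - 3*c^4/16 + 21*c^2/64 - 9*c/8


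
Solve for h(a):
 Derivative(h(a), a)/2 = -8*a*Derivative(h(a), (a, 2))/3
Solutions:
 h(a) = C1 + C2*a^(13/16)


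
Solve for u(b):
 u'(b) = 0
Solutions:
 u(b) = C1


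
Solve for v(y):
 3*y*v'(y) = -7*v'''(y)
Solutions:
 v(y) = C1 + Integral(C2*airyai(-3^(1/3)*7^(2/3)*y/7) + C3*airybi(-3^(1/3)*7^(2/3)*y/7), y)


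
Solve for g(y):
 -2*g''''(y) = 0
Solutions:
 g(y) = C1 + C2*y + C3*y^2 + C4*y^3


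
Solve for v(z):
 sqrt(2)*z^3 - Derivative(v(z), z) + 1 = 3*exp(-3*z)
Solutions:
 v(z) = C1 + sqrt(2)*z^4/4 + z + exp(-3*z)


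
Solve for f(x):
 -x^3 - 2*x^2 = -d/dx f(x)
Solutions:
 f(x) = C1 + x^4/4 + 2*x^3/3


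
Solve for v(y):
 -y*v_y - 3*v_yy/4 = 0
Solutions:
 v(y) = C1 + C2*erf(sqrt(6)*y/3)


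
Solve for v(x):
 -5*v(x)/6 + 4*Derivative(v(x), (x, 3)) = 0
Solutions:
 v(x) = C3*exp(3^(2/3)*5^(1/3)*x/6) + (C1*sin(3^(1/6)*5^(1/3)*x/4) + C2*cos(3^(1/6)*5^(1/3)*x/4))*exp(-3^(2/3)*5^(1/3)*x/12)


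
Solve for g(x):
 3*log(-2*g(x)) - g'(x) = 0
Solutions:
 -Integral(1/(log(-_y) + log(2)), (_y, g(x)))/3 = C1 - x


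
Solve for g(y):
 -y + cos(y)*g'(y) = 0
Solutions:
 g(y) = C1 + Integral(y/cos(y), y)


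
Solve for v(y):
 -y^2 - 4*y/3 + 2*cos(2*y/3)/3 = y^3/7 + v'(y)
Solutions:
 v(y) = C1 - y^4/28 - y^3/3 - 2*y^2/3 + sin(2*y/3)


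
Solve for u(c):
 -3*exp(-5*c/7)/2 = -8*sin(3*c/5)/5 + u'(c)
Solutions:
 u(c) = C1 - 8*cos(3*c/5)/3 + 21*exp(-5*c/7)/10


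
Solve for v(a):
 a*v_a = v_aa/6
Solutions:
 v(a) = C1 + C2*erfi(sqrt(3)*a)


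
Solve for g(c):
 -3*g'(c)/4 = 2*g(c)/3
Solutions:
 g(c) = C1*exp(-8*c/9)


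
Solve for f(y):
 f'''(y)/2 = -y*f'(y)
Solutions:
 f(y) = C1 + Integral(C2*airyai(-2^(1/3)*y) + C3*airybi(-2^(1/3)*y), y)


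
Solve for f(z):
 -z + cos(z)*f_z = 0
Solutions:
 f(z) = C1 + Integral(z/cos(z), z)


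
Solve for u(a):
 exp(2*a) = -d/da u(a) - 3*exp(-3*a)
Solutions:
 u(a) = C1 - exp(2*a)/2 + exp(-3*a)


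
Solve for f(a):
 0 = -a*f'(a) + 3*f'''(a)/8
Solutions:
 f(a) = C1 + Integral(C2*airyai(2*3^(2/3)*a/3) + C3*airybi(2*3^(2/3)*a/3), a)


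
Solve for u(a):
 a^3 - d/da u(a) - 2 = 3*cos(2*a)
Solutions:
 u(a) = C1 + a^4/4 - 2*a - 3*sin(2*a)/2


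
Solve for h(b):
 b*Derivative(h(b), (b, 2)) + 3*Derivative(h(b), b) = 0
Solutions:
 h(b) = C1 + C2/b^2


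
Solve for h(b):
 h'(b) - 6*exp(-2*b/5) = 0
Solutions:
 h(b) = C1 - 15*exp(-2*b/5)


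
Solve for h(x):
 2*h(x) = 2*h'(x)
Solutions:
 h(x) = C1*exp(x)


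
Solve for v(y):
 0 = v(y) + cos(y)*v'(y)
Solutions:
 v(y) = C1*sqrt(sin(y) - 1)/sqrt(sin(y) + 1)


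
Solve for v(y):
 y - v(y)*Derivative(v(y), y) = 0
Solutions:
 v(y) = -sqrt(C1 + y^2)
 v(y) = sqrt(C1 + y^2)


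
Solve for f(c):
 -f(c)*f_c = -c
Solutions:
 f(c) = -sqrt(C1 + c^2)
 f(c) = sqrt(C1 + c^2)


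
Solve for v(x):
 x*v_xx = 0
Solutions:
 v(x) = C1 + C2*x


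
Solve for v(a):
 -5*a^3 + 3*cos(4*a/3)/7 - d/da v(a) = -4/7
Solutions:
 v(a) = C1 - 5*a^4/4 + 4*a/7 + 9*sin(4*a/3)/28


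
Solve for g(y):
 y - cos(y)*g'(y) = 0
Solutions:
 g(y) = C1 + Integral(y/cos(y), y)


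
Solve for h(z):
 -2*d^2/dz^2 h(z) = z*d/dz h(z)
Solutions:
 h(z) = C1 + C2*erf(z/2)


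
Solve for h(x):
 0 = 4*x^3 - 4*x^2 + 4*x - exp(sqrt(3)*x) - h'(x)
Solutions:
 h(x) = C1 + x^4 - 4*x^3/3 + 2*x^2 - sqrt(3)*exp(sqrt(3)*x)/3


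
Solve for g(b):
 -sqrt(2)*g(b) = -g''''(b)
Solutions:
 g(b) = C1*exp(-2^(1/8)*b) + C2*exp(2^(1/8)*b) + C3*sin(2^(1/8)*b) + C4*cos(2^(1/8)*b)


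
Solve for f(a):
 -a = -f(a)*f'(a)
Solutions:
 f(a) = -sqrt(C1 + a^2)
 f(a) = sqrt(C1 + a^2)


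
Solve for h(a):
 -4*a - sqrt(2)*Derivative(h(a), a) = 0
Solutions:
 h(a) = C1 - sqrt(2)*a^2


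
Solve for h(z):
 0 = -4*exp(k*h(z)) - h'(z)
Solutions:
 h(z) = Piecewise((log(1/(C1*k + 4*k*z))/k, Ne(k, 0)), (nan, True))
 h(z) = Piecewise((C1 - 4*z, Eq(k, 0)), (nan, True))


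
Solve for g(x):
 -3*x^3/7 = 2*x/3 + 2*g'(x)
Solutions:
 g(x) = C1 - 3*x^4/56 - x^2/6


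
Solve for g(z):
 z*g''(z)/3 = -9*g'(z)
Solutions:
 g(z) = C1 + C2/z^26


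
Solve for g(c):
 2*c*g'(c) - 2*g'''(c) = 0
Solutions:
 g(c) = C1 + Integral(C2*airyai(c) + C3*airybi(c), c)


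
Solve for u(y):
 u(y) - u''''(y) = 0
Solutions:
 u(y) = C1*exp(-y) + C2*exp(y) + C3*sin(y) + C4*cos(y)


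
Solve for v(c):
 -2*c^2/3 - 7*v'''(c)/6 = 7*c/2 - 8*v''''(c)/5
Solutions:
 v(c) = C1 + C2*c + C3*c^2 + C4*exp(35*c/48) - c^5/105 - 373*c^4/1960 - 8952*c^3/8575


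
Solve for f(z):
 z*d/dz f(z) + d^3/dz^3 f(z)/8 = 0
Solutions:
 f(z) = C1 + Integral(C2*airyai(-2*z) + C3*airybi(-2*z), z)


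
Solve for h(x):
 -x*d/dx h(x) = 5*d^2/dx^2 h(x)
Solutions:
 h(x) = C1 + C2*erf(sqrt(10)*x/10)


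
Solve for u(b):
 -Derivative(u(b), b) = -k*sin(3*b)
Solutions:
 u(b) = C1 - k*cos(3*b)/3


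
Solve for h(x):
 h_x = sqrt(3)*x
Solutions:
 h(x) = C1 + sqrt(3)*x^2/2


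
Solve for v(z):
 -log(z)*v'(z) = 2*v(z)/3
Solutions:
 v(z) = C1*exp(-2*li(z)/3)


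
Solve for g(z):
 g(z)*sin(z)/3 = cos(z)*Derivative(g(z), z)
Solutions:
 g(z) = C1/cos(z)^(1/3)


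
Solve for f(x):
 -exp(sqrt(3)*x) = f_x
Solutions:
 f(x) = C1 - sqrt(3)*exp(sqrt(3)*x)/3


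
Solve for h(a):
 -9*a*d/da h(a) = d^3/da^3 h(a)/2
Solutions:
 h(a) = C1 + Integral(C2*airyai(-18^(1/3)*a) + C3*airybi(-18^(1/3)*a), a)


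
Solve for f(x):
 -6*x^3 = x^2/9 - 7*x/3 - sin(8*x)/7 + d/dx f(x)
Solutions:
 f(x) = C1 - 3*x^4/2 - x^3/27 + 7*x^2/6 - cos(8*x)/56


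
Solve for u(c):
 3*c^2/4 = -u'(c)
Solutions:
 u(c) = C1 - c^3/4


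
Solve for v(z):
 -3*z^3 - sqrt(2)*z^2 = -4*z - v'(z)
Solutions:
 v(z) = C1 + 3*z^4/4 + sqrt(2)*z^3/3 - 2*z^2


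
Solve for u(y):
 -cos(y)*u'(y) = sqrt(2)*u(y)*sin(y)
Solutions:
 u(y) = C1*cos(y)^(sqrt(2))


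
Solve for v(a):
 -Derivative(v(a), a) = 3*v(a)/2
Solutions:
 v(a) = C1*exp(-3*a/2)


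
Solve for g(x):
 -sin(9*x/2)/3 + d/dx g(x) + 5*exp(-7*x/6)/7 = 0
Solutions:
 g(x) = C1 - 2*cos(9*x/2)/27 + 30*exp(-7*x/6)/49


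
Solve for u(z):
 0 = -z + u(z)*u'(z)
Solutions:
 u(z) = -sqrt(C1 + z^2)
 u(z) = sqrt(C1 + z^2)


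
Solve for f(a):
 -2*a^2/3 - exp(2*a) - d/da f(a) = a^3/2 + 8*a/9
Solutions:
 f(a) = C1 - a^4/8 - 2*a^3/9 - 4*a^2/9 - exp(2*a)/2


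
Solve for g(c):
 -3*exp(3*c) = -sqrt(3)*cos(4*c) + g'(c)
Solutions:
 g(c) = C1 - exp(3*c) + sqrt(3)*sin(4*c)/4


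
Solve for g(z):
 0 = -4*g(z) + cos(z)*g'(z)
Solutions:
 g(z) = C1*(sin(z)^2 + 2*sin(z) + 1)/(sin(z)^2 - 2*sin(z) + 1)


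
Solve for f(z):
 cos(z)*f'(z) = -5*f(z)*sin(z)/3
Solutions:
 f(z) = C1*cos(z)^(5/3)


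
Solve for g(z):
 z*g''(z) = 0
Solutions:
 g(z) = C1 + C2*z


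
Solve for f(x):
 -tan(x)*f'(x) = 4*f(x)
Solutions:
 f(x) = C1/sin(x)^4


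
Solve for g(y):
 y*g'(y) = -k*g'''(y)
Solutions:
 g(y) = C1 + Integral(C2*airyai(y*(-1/k)^(1/3)) + C3*airybi(y*(-1/k)^(1/3)), y)


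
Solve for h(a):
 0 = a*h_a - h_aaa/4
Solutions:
 h(a) = C1 + Integral(C2*airyai(2^(2/3)*a) + C3*airybi(2^(2/3)*a), a)


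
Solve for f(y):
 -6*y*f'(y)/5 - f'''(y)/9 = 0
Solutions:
 f(y) = C1 + Integral(C2*airyai(-3*2^(1/3)*5^(2/3)*y/5) + C3*airybi(-3*2^(1/3)*5^(2/3)*y/5), y)


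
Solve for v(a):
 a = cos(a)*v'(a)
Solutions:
 v(a) = C1 + Integral(a/cos(a), a)


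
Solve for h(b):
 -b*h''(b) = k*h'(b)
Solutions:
 h(b) = C1 + b^(1 - re(k))*(C2*sin(log(b)*Abs(im(k))) + C3*cos(log(b)*im(k)))


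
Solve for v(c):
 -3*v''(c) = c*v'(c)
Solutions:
 v(c) = C1 + C2*erf(sqrt(6)*c/6)


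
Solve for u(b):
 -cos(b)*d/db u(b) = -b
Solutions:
 u(b) = C1 + Integral(b/cos(b), b)


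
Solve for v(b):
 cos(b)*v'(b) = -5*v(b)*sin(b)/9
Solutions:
 v(b) = C1*cos(b)^(5/9)


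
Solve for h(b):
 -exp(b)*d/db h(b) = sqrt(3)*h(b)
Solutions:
 h(b) = C1*exp(sqrt(3)*exp(-b))


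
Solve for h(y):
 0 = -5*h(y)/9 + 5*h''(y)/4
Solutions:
 h(y) = C1*exp(-2*y/3) + C2*exp(2*y/3)


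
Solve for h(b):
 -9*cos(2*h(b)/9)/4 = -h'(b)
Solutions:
 -9*b/4 - 9*log(sin(2*h(b)/9) - 1)/4 + 9*log(sin(2*h(b)/9) + 1)/4 = C1


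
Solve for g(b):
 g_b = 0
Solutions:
 g(b) = C1


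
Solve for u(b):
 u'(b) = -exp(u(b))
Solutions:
 u(b) = log(1/(C1 + b))


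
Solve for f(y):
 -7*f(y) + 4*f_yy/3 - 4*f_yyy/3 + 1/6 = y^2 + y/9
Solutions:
 f(y) = C1*exp(y*(4/(9*sqrt(3857) + 559)^(1/3) + 4 + (9*sqrt(3857) + 559)^(1/3))/12)*sin(sqrt(3)*y*(-(9*sqrt(3857) + 559)^(1/3) + 4/(9*sqrt(3857) + 559)^(1/3))/12) + C2*exp(y*(4/(9*sqrt(3857) + 559)^(1/3) + 4 + (9*sqrt(3857) + 559)^(1/3))/12)*cos(sqrt(3)*y*(-(9*sqrt(3857) + 559)^(1/3) + 4/(9*sqrt(3857) + 559)^(1/3))/12) + C3*exp(y*(-(9*sqrt(3857) + 559)^(1/3) - 4/(9*sqrt(3857) + 559)^(1/3) + 2)/6) - y^2/7 - y/63 - 3/98


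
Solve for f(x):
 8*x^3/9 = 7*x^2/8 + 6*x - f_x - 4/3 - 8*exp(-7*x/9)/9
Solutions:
 f(x) = C1 - 2*x^4/9 + 7*x^3/24 + 3*x^2 - 4*x/3 + 8*exp(-7*x/9)/7


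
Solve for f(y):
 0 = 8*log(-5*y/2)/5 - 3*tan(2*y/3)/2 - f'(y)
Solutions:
 f(y) = C1 + 8*y*log(-y)/5 - 8*y/5 - 8*y*log(2)/5 + 8*y*log(5)/5 + 9*log(cos(2*y/3))/4


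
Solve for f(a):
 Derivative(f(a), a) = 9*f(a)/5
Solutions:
 f(a) = C1*exp(9*a/5)


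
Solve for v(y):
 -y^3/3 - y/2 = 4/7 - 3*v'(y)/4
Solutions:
 v(y) = C1 + y^4/9 + y^2/3 + 16*y/21


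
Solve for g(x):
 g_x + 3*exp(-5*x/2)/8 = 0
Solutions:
 g(x) = C1 + 3*exp(-5*x/2)/20


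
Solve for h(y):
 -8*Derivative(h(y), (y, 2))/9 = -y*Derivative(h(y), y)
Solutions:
 h(y) = C1 + C2*erfi(3*y/4)


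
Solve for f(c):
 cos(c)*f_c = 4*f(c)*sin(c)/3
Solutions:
 f(c) = C1/cos(c)^(4/3)


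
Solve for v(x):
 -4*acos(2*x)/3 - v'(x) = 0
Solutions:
 v(x) = C1 - 4*x*acos(2*x)/3 + 2*sqrt(1 - 4*x^2)/3


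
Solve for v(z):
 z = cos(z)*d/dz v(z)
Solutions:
 v(z) = C1 + Integral(z/cos(z), z)


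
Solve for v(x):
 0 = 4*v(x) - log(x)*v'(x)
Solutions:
 v(x) = C1*exp(4*li(x))


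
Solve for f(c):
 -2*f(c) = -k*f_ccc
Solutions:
 f(c) = C1*exp(2^(1/3)*c*(1/k)^(1/3)) + C2*exp(2^(1/3)*c*(-1 + sqrt(3)*I)*(1/k)^(1/3)/2) + C3*exp(-2^(1/3)*c*(1 + sqrt(3)*I)*(1/k)^(1/3)/2)


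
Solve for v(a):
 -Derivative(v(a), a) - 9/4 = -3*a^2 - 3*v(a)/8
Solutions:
 v(a) = C1*exp(3*a/8) - 8*a^2 - 128*a/3 - 970/9


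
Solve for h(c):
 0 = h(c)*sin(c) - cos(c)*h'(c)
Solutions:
 h(c) = C1/cos(c)


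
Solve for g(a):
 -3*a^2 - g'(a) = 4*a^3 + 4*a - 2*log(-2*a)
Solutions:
 g(a) = C1 - a^4 - a^3 - 2*a^2 + 2*a*log(-a) + 2*a*(-1 + log(2))


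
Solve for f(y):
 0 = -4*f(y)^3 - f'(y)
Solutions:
 f(y) = -sqrt(2)*sqrt(-1/(C1 - 4*y))/2
 f(y) = sqrt(2)*sqrt(-1/(C1 - 4*y))/2


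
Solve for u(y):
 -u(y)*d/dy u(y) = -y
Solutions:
 u(y) = -sqrt(C1 + y^2)
 u(y) = sqrt(C1 + y^2)


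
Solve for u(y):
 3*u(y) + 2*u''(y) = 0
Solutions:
 u(y) = C1*sin(sqrt(6)*y/2) + C2*cos(sqrt(6)*y/2)


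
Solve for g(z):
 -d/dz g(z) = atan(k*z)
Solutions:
 g(z) = C1 - Piecewise((z*atan(k*z) - log(k^2*z^2 + 1)/(2*k), Ne(k, 0)), (0, True))


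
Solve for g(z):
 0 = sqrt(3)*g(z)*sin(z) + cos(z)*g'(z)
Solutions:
 g(z) = C1*cos(z)^(sqrt(3))


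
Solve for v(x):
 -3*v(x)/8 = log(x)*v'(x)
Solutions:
 v(x) = C1*exp(-3*li(x)/8)


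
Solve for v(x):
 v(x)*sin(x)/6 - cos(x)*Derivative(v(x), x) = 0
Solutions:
 v(x) = C1/cos(x)^(1/6)


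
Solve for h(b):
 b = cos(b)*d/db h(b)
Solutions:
 h(b) = C1 + Integral(b/cos(b), b)


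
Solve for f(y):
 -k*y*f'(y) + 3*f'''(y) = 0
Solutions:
 f(y) = C1 + Integral(C2*airyai(3^(2/3)*k^(1/3)*y/3) + C3*airybi(3^(2/3)*k^(1/3)*y/3), y)


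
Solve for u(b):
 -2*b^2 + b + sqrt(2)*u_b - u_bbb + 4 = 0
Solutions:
 u(b) = C1 + C2*exp(-2^(1/4)*b) + C3*exp(2^(1/4)*b) + sqrt(2)*b^3/3 - sqrt(2)*b^2/4 - 2*sqrt(2)*b + 2*b


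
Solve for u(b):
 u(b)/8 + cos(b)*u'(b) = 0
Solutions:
 u(b) = C1*(sin(b) - 1)^(1/16)/(sin(b) + 1)^(1/16)


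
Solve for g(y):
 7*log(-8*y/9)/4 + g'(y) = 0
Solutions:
 g(y) = C1 - 7*y*log(-y)/4 + 7*y*(-3*log(2) + 1 + 2*log(3))/4


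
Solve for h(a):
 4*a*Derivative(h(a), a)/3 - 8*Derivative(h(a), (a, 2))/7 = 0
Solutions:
 h(a) = C1 + C2*erfi(sqrt(21)*a/6)


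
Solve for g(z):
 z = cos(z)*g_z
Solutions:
 g(z) = C1 + Integral(z/cos(z), z)


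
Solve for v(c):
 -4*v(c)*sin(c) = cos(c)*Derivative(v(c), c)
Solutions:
 v(c) = C1*cos(c)^4


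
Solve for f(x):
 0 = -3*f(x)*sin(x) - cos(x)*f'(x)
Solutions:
 f(x) = C1*cos(x)^3


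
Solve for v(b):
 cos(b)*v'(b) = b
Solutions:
 v(b) = C1 + Integral(b/cos(b), b)


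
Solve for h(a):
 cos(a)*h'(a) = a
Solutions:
 h(a) = C1 + Integral(a/cos(a), a)


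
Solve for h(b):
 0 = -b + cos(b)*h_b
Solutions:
 h(b) = C1 + Integral(b/cos(b), b)


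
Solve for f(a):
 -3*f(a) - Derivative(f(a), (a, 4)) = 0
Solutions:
 f(a) = (C1*sin(sqrt(2)*3^(1/4)*a/2) + C2*cos(sqrt(2)*3^(1/4)*a/2))*exp(-sqrt(2)*3^(1/4)*a/2) + (C3*sin(sqrt(2)*3^(1/4)*a/2) + C4*cos(sqrt(2)*3^(1/4)*a/2))*exp(sqrt(2)*3^(1/4)*a/2)


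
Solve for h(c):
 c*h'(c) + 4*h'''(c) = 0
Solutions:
 h(c) = C1 + Integral(C2*airyai(-2^(1/3)*c/2) + C3*airybi(-2^(1/3)*c/2), c)


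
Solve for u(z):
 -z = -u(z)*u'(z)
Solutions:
 u(z) = -sqrt(C1 + z^2)
 u(z) = sqrt(C1 + z^2)


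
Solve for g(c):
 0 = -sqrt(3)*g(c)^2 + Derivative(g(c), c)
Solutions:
 g(c) = -1/(C1 + sqrt(3)*c)


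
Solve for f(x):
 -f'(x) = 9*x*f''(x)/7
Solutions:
 f(x) = C1 + C2*x^(2/9)


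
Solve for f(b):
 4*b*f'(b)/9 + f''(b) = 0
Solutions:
 f(b) = C1 + C2*erf(sqrt(2)*b/3)


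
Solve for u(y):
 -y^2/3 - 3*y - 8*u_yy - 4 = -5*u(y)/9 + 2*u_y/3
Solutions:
 u(y) = C1*exp(y*(-1 + sqrt(41))/24) + C2*exp(-y*(1 + sqrt(41))/24) + 3*y^2/5 + 171*y/25 + 4086/125


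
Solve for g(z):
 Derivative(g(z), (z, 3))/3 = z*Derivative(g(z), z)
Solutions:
 g(z) = C1 + Integral(C2*airyai(3^(1/3)*z) + C3*airybi(3^(1/3)*z), z)


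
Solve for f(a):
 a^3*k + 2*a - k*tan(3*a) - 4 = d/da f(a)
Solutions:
 f(a) = C1 + a^4*k/4 + a^2 - 4*a + k*log(cos(3*a))/3


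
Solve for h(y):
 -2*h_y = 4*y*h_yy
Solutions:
 h(y) = C1 + C2*sqrt(y)


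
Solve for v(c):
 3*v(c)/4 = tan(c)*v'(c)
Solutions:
 v(c) = C1*sin(c)^(3/4)


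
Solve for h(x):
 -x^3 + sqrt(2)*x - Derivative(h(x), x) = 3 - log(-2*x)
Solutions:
 h(x) = C1 - x^4/4 + sqrt(2)*x^2/2 + x*log(-x) + x*(-4 + log(2))


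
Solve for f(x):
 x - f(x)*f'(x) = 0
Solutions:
 f(x) = -sqrt(C1 + x^2)
 f(x) = sqrt(C1 + x^2)


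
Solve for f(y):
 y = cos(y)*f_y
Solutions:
 f(y) = C1 + Integral(y/cos(y), y)


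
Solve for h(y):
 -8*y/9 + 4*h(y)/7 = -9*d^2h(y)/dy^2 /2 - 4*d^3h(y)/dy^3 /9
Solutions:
 h(y) = C1*exp(y*(-378 + 1701*21^(1/3)/(16*sqrt(30874) + 15565)^(1/3) + 21^(2/3)*(16*sqrt(30874) + 15565)^(1/3))/112)*sin(3*3^(1/6)*7^(1/3)*y*(-7^(1/3)*(16*sqrt(30874) + 15565)^(1/3) + 567*3^(2/3)/(16*sqrt(30874) + 15565)^(1/3))/112) + C2*exp(y*(-378 + 1701*21^(1/3)/(16*sqrt(30874) + 15565)^(1/3) + 21^(2/3)*(16*sqrt(30874) + 15565)^(1/3))/112)*cos(3*3^(1/6)*7^(1/3)*y*(-7^(1/3)*(16*sqrt(30874) + 15565)^(1/3) + 567*3^(2/3)/(16*sqrt(30874) + 15565)^(1/3))/112) + C3*exp(-y*(1701*21^(1/3)/(16*sqrt(30874) + 15565)^(1/3) + 189 + 21^(2/3)*(16*sqrt(30874) + 15565)^(1/3))/56) + 14*y/9


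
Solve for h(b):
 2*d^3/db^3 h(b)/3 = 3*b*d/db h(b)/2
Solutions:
 h(b) = C1 + Integral(C2*airyai(2^(1/3)*3^(2/3)*b/2) + C3*airybi(2^(1/3)*3^(2/3)*b/2), b)


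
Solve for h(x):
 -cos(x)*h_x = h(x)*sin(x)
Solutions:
 h(x) = C1*cos(x)


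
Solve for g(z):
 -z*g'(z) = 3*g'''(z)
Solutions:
 g(z) = C1 + Integral(C2*airyai(-3^(2/3)*z/3) + C3*airybi(-3^(2/3)*z/3), z)


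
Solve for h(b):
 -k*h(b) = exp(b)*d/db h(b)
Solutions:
 h(b) = C1*exp(k*exp(-b))


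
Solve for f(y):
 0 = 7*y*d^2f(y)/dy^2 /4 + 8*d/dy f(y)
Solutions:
 f(y) = C1 + C2/y^(25/7)


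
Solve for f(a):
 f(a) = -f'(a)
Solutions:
 f(a) = C1*exp(-a)


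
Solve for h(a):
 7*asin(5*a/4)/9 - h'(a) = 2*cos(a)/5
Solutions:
 h(a) = C1 + 7*a*asin(5*a/4)/9 + 7*sqrt(16 - 25*a^2)/45 - 2*sin(a)/5


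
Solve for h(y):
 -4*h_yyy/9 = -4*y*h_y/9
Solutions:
 h(y) = C1 + Integral(C2*airyai(y) + C3*airybi(y), y)


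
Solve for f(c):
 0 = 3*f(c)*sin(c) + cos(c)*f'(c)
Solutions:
 f(c) = C1*cos(c)^3


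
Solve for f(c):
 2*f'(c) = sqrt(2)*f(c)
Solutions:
 f(c) = C1*exp(sqrt(2)*c/2)


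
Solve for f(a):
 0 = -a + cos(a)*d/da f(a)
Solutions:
 f(a) = C1 + Integral(a/cos(a), a)


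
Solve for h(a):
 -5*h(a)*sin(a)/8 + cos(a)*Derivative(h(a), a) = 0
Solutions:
 h(a) = C1/cos(a)^(5/8)


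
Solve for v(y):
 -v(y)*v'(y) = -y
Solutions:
 v(y) = -sqrt(C1 + y^2)
 v(y) = sqrt(C1 + y^2)


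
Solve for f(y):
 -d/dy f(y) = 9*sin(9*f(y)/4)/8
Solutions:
 9*y/8 + 2*log(cos(9*f(y)/4) - 1)/9 - 2*log(cos(9*f(y)/4) + 1)/9 = C1


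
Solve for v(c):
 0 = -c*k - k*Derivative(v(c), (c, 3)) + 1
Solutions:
 v(c) = C1 + C2*c + C3*c^2 - c^4/24 + c^3/(6*k)


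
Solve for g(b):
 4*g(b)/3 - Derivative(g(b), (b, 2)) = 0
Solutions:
 g(b) = C1*exp(-2*sqrt(3)*b/3) + C2*exp(2*sqrt(3)*b/3)


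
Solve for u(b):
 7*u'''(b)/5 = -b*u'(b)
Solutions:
 u(b) = C1 + Integral(C2*airyai(-5^(1/3)*7^(2/3)*b/7) + C3*airybi(-5^(1/3)*7^(2/3)*b/7), b)


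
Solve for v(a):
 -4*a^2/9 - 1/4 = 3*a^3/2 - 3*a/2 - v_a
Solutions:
 v(a) = C1 + 3*a^4/8 + 4*a^3/27 - 3*a^2/4 + a/4


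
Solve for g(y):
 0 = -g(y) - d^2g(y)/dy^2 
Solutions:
 g(y) = C1*sin(y) + C2*cos(y)


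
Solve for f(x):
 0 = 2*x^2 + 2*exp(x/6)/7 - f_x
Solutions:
 f(x) = C1 + 2*x^3/3 + 12*exp(x/6)/7


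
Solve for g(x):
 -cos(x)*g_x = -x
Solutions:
 g(x) = C1 + Integral(x/cos(x), x)


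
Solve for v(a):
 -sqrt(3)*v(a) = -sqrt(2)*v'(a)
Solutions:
 v(a) = C1*exp(sqrt(6)*a/2)


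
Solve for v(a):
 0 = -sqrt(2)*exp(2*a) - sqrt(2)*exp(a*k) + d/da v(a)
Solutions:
 v(a) = C1 + sqrt(2)*exp(2*a)/2 + sqrt(2)*exp(a*k)/k


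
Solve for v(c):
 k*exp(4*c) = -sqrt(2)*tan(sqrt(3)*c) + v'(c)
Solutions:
 v(c) = C1 + k*exp(4*c)/4 - sqrt(6)*log(cos(sqrt(3)*c))/3


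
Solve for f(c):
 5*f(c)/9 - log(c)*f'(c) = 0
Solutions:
 f(c) = C1*exp(5*li(c)/9)


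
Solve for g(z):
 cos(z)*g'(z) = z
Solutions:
 g(z) = C1 + Integral(z/cos(z), z)


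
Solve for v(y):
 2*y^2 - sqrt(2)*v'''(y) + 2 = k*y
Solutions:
 v(y) = C1 + C2*y + C3*y^2 - sqrt(2)*k*y^4/48 + sqrt(2)*y^5/60 + sqrt(2)*y^3/6


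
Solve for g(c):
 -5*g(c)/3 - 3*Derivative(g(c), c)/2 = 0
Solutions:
 g(c) = C1*exp(-10*c/9)


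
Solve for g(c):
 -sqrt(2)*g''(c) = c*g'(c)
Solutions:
 g(c) = C1 + C2*erf(2^(1/4)*c/2)


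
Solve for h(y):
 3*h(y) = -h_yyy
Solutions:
 h(y) = C3*exp(-3^(1/3)*y) + (C1*sin(3^(5/6)*y/2) + C2*cos(3^(5/6)*y/2))*exp(3^(1/3)*y/2)


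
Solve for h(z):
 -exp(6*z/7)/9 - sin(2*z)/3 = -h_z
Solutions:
 h(z) = C1 + 7*exp(6*z/7)/54 - cos(2*z)/6


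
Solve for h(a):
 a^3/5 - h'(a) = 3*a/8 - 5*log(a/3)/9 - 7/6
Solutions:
 h(a) = C1 + a^4/20 - 3*a^2/16 + 5*a*log(a)/9 - 5*a*log(3)/9 + 11*a/18


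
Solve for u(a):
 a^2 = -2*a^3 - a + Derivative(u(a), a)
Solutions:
 u(a) = C1 + a^4/2 + a^3/3 + a^2/2


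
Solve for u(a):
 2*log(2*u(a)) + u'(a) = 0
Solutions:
 Integral(1/(log(_y) + log(2)), (_y, u(a)))/2 = C1 - a


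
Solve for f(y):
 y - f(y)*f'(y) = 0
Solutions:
 f(y) = -sqrt(C1 + y^2)
 f(y) = sqrt(C1 + y^2)


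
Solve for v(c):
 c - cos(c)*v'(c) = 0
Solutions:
 v(c) = C1 + Integral(c/cos(c), c)


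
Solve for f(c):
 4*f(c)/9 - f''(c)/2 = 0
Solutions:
 f(c) = C1*exp(-2*sqrt(2)*c/3) + C2*exp(2*sqrt(2)*c/3)


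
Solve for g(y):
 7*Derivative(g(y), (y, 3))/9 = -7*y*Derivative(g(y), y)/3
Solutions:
 g(y) = C1 + Integral(C2*airyai(-3^(1/3)*y) + C3*airybi(-3^(1/3)*y), y)


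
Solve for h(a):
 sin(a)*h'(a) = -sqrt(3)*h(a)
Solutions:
 h(a) = C1*(cos(a) + 1)^(sqrt(3)/2)/(cos(a) - 1)^(sqrt(3)/2)
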